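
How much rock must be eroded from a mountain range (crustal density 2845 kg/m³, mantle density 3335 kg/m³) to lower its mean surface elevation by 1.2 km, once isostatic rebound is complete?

Net drop Δ = e − u = e − e ρ_c/ρ_m = e (ρ_m − ρ_c)/ρ_m.
e = Δ ρ_m/(ρ_m − ρ_c) = 1.2 km × 3335/490 = 8.17 km.

8.17 km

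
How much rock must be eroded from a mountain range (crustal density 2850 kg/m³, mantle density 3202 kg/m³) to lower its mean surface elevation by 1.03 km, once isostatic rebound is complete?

9.37 km

Net drop Δ = e − u = e − e ρ_c/ρ_m = e (ρ_m − ρ_c)/ρ_m.
e = Δ ρ_m/(ρ_m − ρ_c) = 1.03 km × 3202/352 = 9.37 km.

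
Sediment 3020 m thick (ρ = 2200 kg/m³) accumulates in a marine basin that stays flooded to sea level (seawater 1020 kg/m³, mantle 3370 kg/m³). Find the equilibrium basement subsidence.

Submarine loading: the sediment displaces seawater, and the subsidence is in turn flooded, so s (ρ_m − ρ_w) = t (ρ_sed − ρ_w).
s = 3020 m × (2200 − 1020) / (3370 − 1020) = 1520 m.

1520 m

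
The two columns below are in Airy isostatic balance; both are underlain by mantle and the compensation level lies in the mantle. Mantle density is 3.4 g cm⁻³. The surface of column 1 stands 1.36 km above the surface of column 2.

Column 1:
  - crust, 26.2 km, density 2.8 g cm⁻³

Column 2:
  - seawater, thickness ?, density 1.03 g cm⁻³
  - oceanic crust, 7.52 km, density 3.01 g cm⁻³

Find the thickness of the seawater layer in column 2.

Take the compensation level at the base of the deeper column (depth z_c below the surface of column 1) and equate Σ ρ_i t_i down to z_c; mantle fills any gap and the z_c terms cancel.
Column 1: 26.2×2.8 + (z_c − 26.2)×3.4
Column 2: 1.36×0 + x×1.03 + 7.52×3.01 + (z_c − 1.36 − 7.52 − x)×3.4
The z_c×3.4 term appears on both sides and cancels. Collect the known terms of each column as K = Σ(ρt)_known − 3.4 × (depth of known layers): K_1 = 73.36 − 3.4×26.2 = −15.72; K_2 = 22.6352 − 3.4×(1.36 + 7.52) = −7.5568.
Balance: K_1 = K_2 − x×(3.4 − 1.03), so x = (K_2 − K_1)/(3.4 − 1.03) = 8.1632/2.37 = 3.44 km.

3.44 km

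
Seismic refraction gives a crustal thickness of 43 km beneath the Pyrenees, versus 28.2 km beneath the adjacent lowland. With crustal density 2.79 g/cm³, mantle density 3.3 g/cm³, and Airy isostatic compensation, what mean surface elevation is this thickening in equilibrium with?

2.29 km

Excess crust Δ = 43 km − 28.2 km = 14.8 km, split between elevation h and root r with h + r = Δ.
Airy balance ρ_c h = (ρ_m − ρ_c) r gives r = h ρ_c/(ρ_m − ρ_c), so h (1 + ρ_c/(ρ_m − ρ_c)) = Δ, i.e. h = Δ (ρ_m − ρ_c)/ρ_m.
h = 14.8 km × 0.51/3.3 = 2.29 km.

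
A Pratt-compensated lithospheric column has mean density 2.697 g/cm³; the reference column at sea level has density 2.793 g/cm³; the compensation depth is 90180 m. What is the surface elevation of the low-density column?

ρ_ref D = ρ (D + h) → h = D (ρ_ref − ρ)/ρ.
h = 90180 m × (2.793 − 2.697)/2.697 = 3210 m.

3210 m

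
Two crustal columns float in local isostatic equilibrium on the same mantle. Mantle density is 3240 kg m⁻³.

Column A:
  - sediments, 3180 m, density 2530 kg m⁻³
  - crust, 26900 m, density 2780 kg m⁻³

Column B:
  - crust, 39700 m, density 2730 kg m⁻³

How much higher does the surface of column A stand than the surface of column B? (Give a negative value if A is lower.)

−1730 m

For any compensation level in the mantle, the mantle terms cancel and isostasy reduces to e = (Σt_A − Σt_B) − (Σ(ρt)_A − Σ(ρt)_B) / ρ_m.
Σt_A = 30080 m; Σt_B = 39700 m; Σ(ρt)_A = 82827400; Σ(ρt)_B = 108381000 (in m·kg m⁻³).
e = (30080 − 39700) − (82827400 − 108381000) / 3240 = −1730 m.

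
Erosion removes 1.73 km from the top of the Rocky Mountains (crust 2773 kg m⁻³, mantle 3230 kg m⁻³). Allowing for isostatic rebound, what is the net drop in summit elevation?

Rebound u = e ρ_c/ρ_m = 1.73 km × 2773/3230 = 1.485 km.
Net surface drop = e − u = 1.73 km − 1.485 km = e (ρ_m − ρ_c)/ρ_m = 0.245 km.

0.245 km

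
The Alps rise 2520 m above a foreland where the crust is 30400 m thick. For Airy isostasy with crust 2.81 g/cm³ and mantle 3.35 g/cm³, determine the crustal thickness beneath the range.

Root depth r = h ρ_c / (ρ_m − ρ_c) = 2520 m × 2.81 / 0.54 = 13110 m.
Total thickness = T + h + r = 30400 m + 2520 m + 13110 m = 46000 m.

46000 m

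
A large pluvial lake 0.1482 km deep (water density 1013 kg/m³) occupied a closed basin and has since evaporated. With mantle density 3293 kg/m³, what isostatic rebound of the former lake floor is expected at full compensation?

0.0456 km

u = d ρ_w/ρ_m = 0.1482 km × 1013/3293 = 0.0456 km.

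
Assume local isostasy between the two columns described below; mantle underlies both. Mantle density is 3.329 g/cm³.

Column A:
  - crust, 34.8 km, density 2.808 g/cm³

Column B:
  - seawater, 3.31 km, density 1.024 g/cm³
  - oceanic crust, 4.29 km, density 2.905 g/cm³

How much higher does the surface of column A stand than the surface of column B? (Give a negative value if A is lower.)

For any compensation level in the mantle, the mantle terms cancel and isostasy reduces to e = (Σt_A − Σt_B) − (Σ(ρt)_A − Σ(ρt)_B) / ρ_m.
Σt_A = 34.8 km; Σt_B = 7.6 km; Σ(ρt)_A = 97.7184; Σ(ρt)_B = 15.85189 (in km·g/cm³).
e = (34.8 − 7.6) − (97.7184 − 15.85189) / 3.329 = 2.61 km.

2.61 km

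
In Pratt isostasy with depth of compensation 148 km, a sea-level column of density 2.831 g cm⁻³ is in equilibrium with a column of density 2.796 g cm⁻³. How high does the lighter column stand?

1.85 km

ρ_ref D = ρ (D + h) → h = D (ρ_ref − ρ)/ρ.
h = 148 km × (2.831 − 2.796)/2.796 = 1.85 km.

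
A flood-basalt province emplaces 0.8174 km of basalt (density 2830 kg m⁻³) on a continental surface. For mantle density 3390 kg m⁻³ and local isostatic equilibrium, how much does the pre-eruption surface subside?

Subaerial loading: s = t ρ_load / ρ_m.
s = 0.8174 km × 2830/3390 = 0.682 km.

0.682 km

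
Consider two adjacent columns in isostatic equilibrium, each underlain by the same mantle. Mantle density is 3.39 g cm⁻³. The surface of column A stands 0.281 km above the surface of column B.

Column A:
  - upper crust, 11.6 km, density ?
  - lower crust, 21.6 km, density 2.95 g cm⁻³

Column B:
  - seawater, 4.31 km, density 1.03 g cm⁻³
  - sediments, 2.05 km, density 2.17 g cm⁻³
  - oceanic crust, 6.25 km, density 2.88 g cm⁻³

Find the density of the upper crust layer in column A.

Take the compensation level at the base of the deeper column (depth z_c below the surface of column A) and equate Σ ρ_i t_i down to z_c; mantle fills any gap and the z_c terms cancel.
Column A: 11.6×ρ + 21.6×2.95 + (z_c − 33.2)×3.39
Column B: 0.281×0 + 4.31×1.03 + 2.05×2.17 + 6.25×2.88 + (z_c − 0.281 − 12.61)×3.39
The z_c×3.39 term appears on both sides and cancels. Collect the known terms of each column as K = Σ(ρt)_known − 3.39 × (depth of known layers): K_A = 63.72 − 3.39×33.2 = −48.828; K_B = 26.8878 − 3.39×(0.281 + 12.61) = −16.81269.
Balance: K_A + 11.6×ρ = K_B, so ρ = (K_B − K_A)/11.6 = 32.0153/11.6 = 2.76 g cm⁻³.

2.76 g cm⁻³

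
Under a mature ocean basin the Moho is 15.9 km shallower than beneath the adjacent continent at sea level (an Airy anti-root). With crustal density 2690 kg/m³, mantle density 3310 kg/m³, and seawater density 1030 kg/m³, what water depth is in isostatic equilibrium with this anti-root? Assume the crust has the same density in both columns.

5.94 km

Replacing a thickness d of crust by seawater at the top must be balanced by replacing crust with mantle at the base: d (ρ_c − ρ_w) = a (ρ_m − ρ_c).
d = a (ρ_m − ρ_c)/(ρ_c − ρ_w) = 15.9 km × 620/1660 = 5.94 km.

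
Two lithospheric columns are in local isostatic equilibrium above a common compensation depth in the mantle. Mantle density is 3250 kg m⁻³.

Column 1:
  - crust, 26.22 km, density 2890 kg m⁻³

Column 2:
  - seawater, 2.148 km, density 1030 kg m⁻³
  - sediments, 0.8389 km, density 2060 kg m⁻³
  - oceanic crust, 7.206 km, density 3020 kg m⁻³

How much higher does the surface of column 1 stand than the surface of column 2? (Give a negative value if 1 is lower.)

0.62 km

For any compensation level in the mantle, the mantle terms cancel and isostasy reduces to e = (Σt_1 − Σt_2) − (Σ(ρt)_1 − Σ(ρt)_2) / ρ_m.
Σt_1 = 26.22 km; Σt_2 = 10.1929 km; Σ(ρt)_1 = 75775.8; Σ(ρt)_2 = 25702.694 (in km·kg m⁻³).
e = (26.22 − 10.1929) − (75775.8 − 25702.694) / 3250 = 0.62 km.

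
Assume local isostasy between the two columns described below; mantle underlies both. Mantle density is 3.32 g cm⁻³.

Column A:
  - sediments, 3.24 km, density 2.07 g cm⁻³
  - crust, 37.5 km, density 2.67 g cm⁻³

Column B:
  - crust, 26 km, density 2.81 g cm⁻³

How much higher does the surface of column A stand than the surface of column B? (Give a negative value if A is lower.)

4.57 km

For any compensation level in the mantle, the mantle terms cancel and isostasy reduces to e = (Σt_A − Σt_B) − (Σ(ρt)_A − Σ(ρt)_B) / ρ_m.
Σt_A = 40.74 km; Σt_B = 26 km; Σ(ρt)_A = 106.8318; Σ(ρt)_B = 73.06 (in km·g cm⁻³).
e = (40.74 − 26) − (106.8318 − 73.06) / 3.32 = 4.57 km.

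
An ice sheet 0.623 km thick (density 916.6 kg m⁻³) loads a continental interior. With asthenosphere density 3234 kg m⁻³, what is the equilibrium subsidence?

In Airy isostatic equilibrium: the ice load ρ_ice t is balanced by mantle displaced below, ρ_m s.
s = t ρ_ice / ρ_m = 0.623 km × 916.6/3234 = 0.177 km.

0.177 km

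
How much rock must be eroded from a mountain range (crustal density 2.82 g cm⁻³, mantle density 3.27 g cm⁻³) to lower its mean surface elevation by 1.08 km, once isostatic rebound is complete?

7.85 km

Net drop Δ = e − u = e − e ρ_c/ρ_m = e (ρ_m − ρ_c)/ρ_m.
e = Δ ρ_m/(ρ_m − ρ_c) = 1.08 km × 3.27/0.45 = 7.85 km.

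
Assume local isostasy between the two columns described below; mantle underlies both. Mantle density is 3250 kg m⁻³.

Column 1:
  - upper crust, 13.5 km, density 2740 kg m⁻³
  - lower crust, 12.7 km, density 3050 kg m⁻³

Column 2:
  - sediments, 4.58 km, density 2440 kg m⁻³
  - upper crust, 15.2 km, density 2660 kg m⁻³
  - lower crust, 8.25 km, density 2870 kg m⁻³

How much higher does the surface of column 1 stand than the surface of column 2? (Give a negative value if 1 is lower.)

−1.97 km

For any compensation level in the mantle, the mantle terms cancel and isostasy reduces to e = (Σt_1 − Σt_2) − (Σ(ρt)_1 − Σ(ρt)_2) / ρ_m.
Σt_1 = 26.2 km; Σt_2 = 28.03 km; Σ(ρt)_1 = 75725; Σ(ρt)_2 = 75284.7 (in km·kg m⁻³).
e = (26.2 − 28.03) − (75725 − 75284.7) / 3250 = −1.97 km.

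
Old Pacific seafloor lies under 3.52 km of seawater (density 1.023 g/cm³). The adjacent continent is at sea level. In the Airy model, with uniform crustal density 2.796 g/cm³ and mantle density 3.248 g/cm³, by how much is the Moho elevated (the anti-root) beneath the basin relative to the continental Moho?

Equating mass per unit area of the two columns: replacing crust with seawater at the top is compensated by replacing crust with mantle at the base: d (ρ_c − ρ_w) = a (ρ_m − ρ_c).
a = d (ρ_c − ρ_w)/(ρ_m − ρ_c) = 3.52 km × 1.773/0.452 = 13.8 km.

13.8 km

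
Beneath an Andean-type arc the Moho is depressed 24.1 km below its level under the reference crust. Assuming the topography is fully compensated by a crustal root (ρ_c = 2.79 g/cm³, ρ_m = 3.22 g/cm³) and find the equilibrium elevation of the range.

In Airy isostatic equilibrium: ρ_c h = (ρ_m − ρ_c) r.
h = r (ρ_m − ρ_c) / ρ_c = 24.1 km × (3.22 − 2.79) / 2.79 = 3.71 km.

3.71 km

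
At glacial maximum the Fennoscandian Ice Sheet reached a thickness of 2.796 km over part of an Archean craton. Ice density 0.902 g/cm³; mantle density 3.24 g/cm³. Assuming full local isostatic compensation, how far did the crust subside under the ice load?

0.778 km

Equating mass per unit area of the two columns: the ice load ρ_ice t is balanced by mantle displaced below, ρ_m s.
s = t ρ_ice / ρ_m = 2.796 km × 0.902/3.24 = 0.778 km.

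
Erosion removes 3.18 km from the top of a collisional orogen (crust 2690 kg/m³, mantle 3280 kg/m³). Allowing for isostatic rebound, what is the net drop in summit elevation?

Rebound u = e ρ_c/ρ_m = 3.18 km × 2690/3280 = 2.608 km.
Net surface drop = e − u = 3.18 km − 2.608 km = e (ρ_m − ρ_c)/ρ_m = 0.572 km.

0.572 km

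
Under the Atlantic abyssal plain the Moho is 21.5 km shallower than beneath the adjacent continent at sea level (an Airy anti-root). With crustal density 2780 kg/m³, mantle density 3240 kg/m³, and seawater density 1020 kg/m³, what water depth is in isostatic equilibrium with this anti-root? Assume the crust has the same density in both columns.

Replacing a thickness d of crust by seawater at the top must be balanced by replacing crust with mantle at the base: d (ρ_c − ρ_w) = a (ρ_m − ρ_c).
d = a (ρ_m − ρ_c)/(ρ_c − ρ_w) = 21.5 km × 460/1760 = 5.62 km.

5.62 km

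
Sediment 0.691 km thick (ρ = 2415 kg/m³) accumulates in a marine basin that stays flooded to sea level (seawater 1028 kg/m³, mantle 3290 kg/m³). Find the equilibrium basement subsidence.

0.424 km

Submarine loading: the sediment displaces seawater, and the subsidence is in turn flooded, so s (ρ_m − ρ_w) = t (ρ_sed − ρ_w).
s = 0.691 km × (2415 − 1028) / (3290 − 1028) = 0.424 km.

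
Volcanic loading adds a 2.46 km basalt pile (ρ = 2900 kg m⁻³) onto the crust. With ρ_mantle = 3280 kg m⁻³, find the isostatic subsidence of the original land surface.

2.17 km

Subaerial loading: s = t ρ_load / ρ_m.
s = 2.46 km × 2900/3280 = 2.17 km.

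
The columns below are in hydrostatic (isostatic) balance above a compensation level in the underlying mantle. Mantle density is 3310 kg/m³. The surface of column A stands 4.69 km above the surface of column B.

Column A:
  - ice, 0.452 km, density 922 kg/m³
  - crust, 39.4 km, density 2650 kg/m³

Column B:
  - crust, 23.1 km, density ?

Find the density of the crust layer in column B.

Take the compensation level at the base of the deeper column (depth z_c below the surface of column A) and equate Σ ρ_i t_i down to z_c; mantle fills any gap and the z_c terms cancel.
Column A: 0.452×922 + 39.4×2650 + (z_c − 39.852)×3310
Column B: 4.69×0 + 23.1×ρ + (z_c − 4.69 − 23.1)×3310
The z_c×3310 term appears on both sides and cancels. Collect the known terms of each column as K = Σ(ρt)_known − 3310 × (depth of known layers): K_A = 104826.744 − 3310×39.852 = −27083.376; K_B = 0 − 3310×(4.69 + 23.1) = −91984.9.
Balance: K_A = K_B + 23.1×ρ, so ρ = (K_A − K_B)/23.1 = 64901.5/23.1 = 2810 kg/m³.

2810 kg/m³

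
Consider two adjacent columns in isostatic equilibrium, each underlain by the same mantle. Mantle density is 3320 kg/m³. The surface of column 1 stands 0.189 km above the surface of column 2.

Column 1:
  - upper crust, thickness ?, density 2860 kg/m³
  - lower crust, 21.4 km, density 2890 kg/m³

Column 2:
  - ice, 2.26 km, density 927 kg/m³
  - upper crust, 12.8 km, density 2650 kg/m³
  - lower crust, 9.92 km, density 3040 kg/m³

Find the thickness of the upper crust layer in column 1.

17.8 km

Take the compensation level at the base of the deeper column (depth z_c below the surface of column 1) and equate Σ ρ_i t_i down to z_c; mantle fills any gap and the z_c terms cancel.
Column 1: x×2860 + 21.4×2890 + (z_c − 21.4 − x)×3320
Column 2: 0.189×0 + 2.26×927 + 12.8×2650 + 9.92×3040 + (z_c − 0.189 − 24.98)×3320
The z_c×3320 term appears on both sides and cancels. Collect the known terms of each column as K = Σ(ρt)_known − 3320 × (depth of known layers): K_1 = 61846 − 3320×21.4 = −9202; K_2 = 66171.82 − 3320×(0.189 + 24.98) = −17389.26.
Balance: K_1 − x×(3320 − 2860) = K_2, so x = (K_1 − K_2)/(3320 − 2860) = 8187.26/460 = 17.8 km.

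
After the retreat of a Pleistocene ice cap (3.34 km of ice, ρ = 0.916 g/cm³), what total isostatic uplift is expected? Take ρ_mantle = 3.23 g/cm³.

0.947 km

Removing the load lets mantle flow back in; uplift u satisfies ρ_ice t = ρ_m u.
u = t ρ_ice/ρ_m = 3.34 km × 0.916/3.23 = 0.947 km.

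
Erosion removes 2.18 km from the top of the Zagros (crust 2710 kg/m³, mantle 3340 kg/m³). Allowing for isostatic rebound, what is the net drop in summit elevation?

0.411 km

Rebound u = e ρ_c/ρ_m = 2.18 km × 2710/3340 = 1.769 km.
Net surface drop = e − u = 2.18 km − 1.769 km = e (ρ_m − ρ_c)/ρ_m = 0.411 km.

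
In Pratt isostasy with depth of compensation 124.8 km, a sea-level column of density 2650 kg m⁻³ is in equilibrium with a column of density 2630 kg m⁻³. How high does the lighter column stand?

0.949 km

ρ_ref D = ρ (D + h) → h = D (ρ_ref − ρ)/ρ.
h = 124.8 km × (2650 − 2630)/2630 = 0.949 km.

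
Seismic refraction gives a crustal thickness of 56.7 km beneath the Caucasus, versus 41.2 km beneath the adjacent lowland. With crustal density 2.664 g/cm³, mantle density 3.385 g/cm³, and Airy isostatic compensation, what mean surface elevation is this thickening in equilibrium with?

3.3 km

Excess crust Δ = 56.7 km − 41.2 km = 15.5 km, split between elevation h and root r with h + r = Δ.
Airy balance ρ_c h = (ρ_m − ρ_c) r gives r = h ρ_c/(ρ_m − ρ_c), so h (1 + ρ_c/(ρ_m − ρ_c)) = Δ, i.e. h = Δ (ρ_m − ρ_c)/ρ_m.
h = 15.5 km × 0.721/3.385 = 3.3 km.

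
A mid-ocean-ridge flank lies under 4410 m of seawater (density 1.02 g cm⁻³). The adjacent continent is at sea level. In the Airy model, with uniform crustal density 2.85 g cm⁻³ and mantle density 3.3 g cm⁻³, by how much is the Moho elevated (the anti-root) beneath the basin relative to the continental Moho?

Isostatic balance requires: replacing crust with seawater at the top is compensated by replacing crust with mantle at the base: d (ρ_c − ρ_w) = a (ρ_m − ρ_c).
a = d (ρ_c − ρ_w)/(ρ_m − ρ_c) = 4410 m × 1.83/0.45 = 17900 m.

17900 m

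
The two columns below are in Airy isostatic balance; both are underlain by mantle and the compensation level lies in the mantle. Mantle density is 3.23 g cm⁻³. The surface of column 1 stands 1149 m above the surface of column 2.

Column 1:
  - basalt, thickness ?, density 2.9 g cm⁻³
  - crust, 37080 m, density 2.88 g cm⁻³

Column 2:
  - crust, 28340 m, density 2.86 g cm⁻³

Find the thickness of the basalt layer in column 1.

Take the compensation level at the base of the deeper column (depth z_c below the surface of column 1) and equate Σ ρ_i t_i down to z_c; mantle fills any gap and the z_c terms cancel.
Column 1: x×2.9 + 37080×2.88 + (z_c − 37080 − x)×3.23
Column 2: 1149×0 + 28340×2.86 + (z_c − 1149 − 28340)×3.23
The z_c×3.23 term appears on both sides and cancels. Collect the known terms of each column as K = Σ(ρt)_known − 3.23 × (depth of known layers): K_1 = 106790.4 − 3.23×37080 = −12978; K_2 = 81052.4 − 3.23×(1149 + 28340) = −14197.07.
Balance: K_1 − x×(3.23 − 2.9) = K_2, so x = (K_1 − K_2)/(3.23 − 2.9) = 1219.07/0.33 = 3690 m.

3690 m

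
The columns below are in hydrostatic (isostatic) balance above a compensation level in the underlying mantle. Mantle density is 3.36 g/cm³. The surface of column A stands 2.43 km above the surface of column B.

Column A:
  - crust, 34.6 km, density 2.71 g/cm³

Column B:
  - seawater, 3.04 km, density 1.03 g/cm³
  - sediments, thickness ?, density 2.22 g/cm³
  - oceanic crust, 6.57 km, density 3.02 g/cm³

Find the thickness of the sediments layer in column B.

4.39 km

Take the compensation level at the base of the deeper column (depth z_c below the surface of column A) and equate Σ ρ_i t_i down to z_c; mantle fills any gap and the z_c terms cancel.
Column A: 34.6×2.71 + (z_c − 34.6)×3.36
Column B: 2.43×0 + 3.04×1.03 + x×2.22 + 6.57×3.02 + (z_c − 2.43 − 9.61 − x)×3.36
The z_c×3.36 term appears on both sides and cancels. Collect the known terms of each column as K = Σ(ρt)_known − 3.36 × (depth of known layers): K_A = 93.766 − 3.36×34.6 = −22.49; K_B = 22.9726 − 3.36×(2.43 + 9.61) = −17.4818.
Balance: K_A = K_B − x×(3.36 − 2.22), so x = (K_B − K_A)/(3.36 − 2.22) = 5.0082/1.14 = 4.39 km.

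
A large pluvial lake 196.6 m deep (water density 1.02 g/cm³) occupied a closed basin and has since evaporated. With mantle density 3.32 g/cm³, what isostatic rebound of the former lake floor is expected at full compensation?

u = d ρ_w/ρ_m = 196.6 m × 1.02/3.32 = 60.4 m.

60.4 m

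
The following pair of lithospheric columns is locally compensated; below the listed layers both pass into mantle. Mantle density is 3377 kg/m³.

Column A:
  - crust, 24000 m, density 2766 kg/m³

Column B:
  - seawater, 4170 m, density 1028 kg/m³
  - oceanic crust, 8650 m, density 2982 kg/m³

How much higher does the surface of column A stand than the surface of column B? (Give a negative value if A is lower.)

For any compensation level in the mantle, the mantle terms cancel and isostasy reduces to e = (Σt_A − Σt_B) − (Σ(ρt)_A − Σ(ρt)_B) / ρ_m.
Σt_A = 24000 m; Σt_B = 12820 m; Σ(ρt)_A = 66384000; Σ(ρt)_B = 30081060 (in m·kg/m³).
e = (24000 − 12820) − (66384000 − 30081060) / 3377 = 430 m.

430 m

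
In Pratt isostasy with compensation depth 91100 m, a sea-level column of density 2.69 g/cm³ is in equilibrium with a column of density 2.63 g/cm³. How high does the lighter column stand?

ρ_ref D = ρ (D + h) → h = D (ρ_ref − ρ)/ρ.
h = 91100 m × (2.69 − 2.63)/2.63 = 2080 m.

2080 m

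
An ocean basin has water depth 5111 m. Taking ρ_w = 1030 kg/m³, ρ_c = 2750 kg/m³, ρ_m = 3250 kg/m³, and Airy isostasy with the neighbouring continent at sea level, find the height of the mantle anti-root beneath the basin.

By Archimedes' principle applied to the lithosphere: replacing crust with seawater at the top is compensated by replacing crust with mantle at the base: d (ρ_c − ρ_w) = a (ρ_m − ρ_c).
a = d (ρ_c − ρ_w)/(ρ_m − ρ_c) = 5111 m × 1720/500 = 17600 m.

17600 m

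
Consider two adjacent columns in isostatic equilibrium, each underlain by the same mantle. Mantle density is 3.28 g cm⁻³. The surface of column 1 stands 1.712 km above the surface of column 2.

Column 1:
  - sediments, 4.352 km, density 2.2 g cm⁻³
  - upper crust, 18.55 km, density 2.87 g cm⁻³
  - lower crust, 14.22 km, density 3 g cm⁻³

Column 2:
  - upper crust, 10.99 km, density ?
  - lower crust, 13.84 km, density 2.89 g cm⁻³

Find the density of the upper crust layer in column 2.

Take the compensation level at the base of the deeper column (depth z_c below the surface of column 1) and equate Σ ρ_i t_i down to z_c; mantle fills any gap and the z_c terms cancel.
Column 1: 4.352×2.2 + 18.55×2.87 + 14.22×3 + (z_c − 37.122)×3.28
Column 2: 1.712×0 + 10.99×ρ + 13.84×2.89 + (z_c − 1.712 − 24.83)×3.28
The z_c×3.28 term appears on both sides and cancels. Collect the known terms of each column as K = Σ(ρt)_known − 3.28 × (depth of known layers): K_1 = 105.4729 − 3.28×37.122 = −16.28726; K_2 = 39.9976 − 3.28×(1.712 + 24.83) = −47.06016.
Balance: K_1 = K_2 + 10.99×ρ, so ρ = (K_1 − K_2)/10.99 = 30.7729/10.99 = 2.8 g cm⁻³.

2.8 g cm⁻³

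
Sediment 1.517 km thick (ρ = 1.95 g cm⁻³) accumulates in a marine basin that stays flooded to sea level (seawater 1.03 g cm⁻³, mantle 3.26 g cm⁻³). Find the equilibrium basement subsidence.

Submarine loading: the sediment displaces seawater, and the subsidence is in turn flooded, so s (ρ_m − ρ_w) = t (ρ_sed − ρ_w).
s = 1.517 km × (1.95 − 1.03) / (3.26 − 1.03) = 0.626 km.

0.626 km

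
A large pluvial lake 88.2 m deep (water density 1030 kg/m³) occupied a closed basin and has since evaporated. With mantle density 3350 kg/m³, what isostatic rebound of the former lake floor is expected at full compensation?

u = d ρ_w/ρ_m = 88.2 m × 1030/3350 = 27.1 m.

27.1 m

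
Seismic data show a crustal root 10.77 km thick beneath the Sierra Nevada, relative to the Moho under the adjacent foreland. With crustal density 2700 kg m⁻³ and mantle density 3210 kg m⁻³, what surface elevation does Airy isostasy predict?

2.03 km

By Archimedes' principle applied to the lithosphere: ρ_c h = (ρ_m − ρ_c) r.
h = r (ρ_m − ρ_c) / ρ_c = 10.77 km × (3210 − 2700) / 2700 = 2.03 km.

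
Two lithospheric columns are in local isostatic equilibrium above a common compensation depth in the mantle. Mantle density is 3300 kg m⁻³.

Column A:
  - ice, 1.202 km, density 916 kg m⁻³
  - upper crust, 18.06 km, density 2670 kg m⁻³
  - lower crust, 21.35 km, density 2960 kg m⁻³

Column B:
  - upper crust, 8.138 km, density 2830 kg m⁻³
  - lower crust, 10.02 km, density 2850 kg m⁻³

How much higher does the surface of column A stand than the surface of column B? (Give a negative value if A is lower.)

3.99 km

For any compensation level in the mantle, the mantle terms cancel and isostasy reduces to e = (Σt_A − Σt_B) − (Σ(ρt)_A − Σ(ρt)_B) / ρ_m.
Σt_A = 40.612 km; Σt_B = 18.158 km; Σ(ρt)_A = 112517.232; Σ(ρt)_B = 51587.54 (in km·kg m⁻³).
e = (40.612 − 18.158) − (112517.232 − 51587.54) / 3300 = 3.99 km.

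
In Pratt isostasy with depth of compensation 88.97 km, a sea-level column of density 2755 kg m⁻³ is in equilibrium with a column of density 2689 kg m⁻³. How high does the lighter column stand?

2.18 km

ρ_ref D = ρ (D + h) → h = D (ρ_ref − ρ)/ρ.
h = 88.97 km × (2755 − 2689)/2689 = 2.18 km.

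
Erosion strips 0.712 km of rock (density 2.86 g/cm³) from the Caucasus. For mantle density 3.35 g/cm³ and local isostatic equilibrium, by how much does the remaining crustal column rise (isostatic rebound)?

Unloading: uplift u = e ρ_c/ρ_m = 0.712 km × 2.86/3.35 = 0.608 km.

0.608 km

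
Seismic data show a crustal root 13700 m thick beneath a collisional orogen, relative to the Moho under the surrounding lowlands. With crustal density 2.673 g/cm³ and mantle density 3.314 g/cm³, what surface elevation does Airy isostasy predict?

Isostatic balance requires: ρ_c h = (ρ_m − ρ_c) r.
h = r (ρ_m − ρ_c) / ρ_c = 13700 m × (3.314 − 2.673) / 2.673 = 3290 m.

3290 m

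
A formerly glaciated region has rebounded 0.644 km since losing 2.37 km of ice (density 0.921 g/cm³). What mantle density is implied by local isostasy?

3.39 g/cm³

ρ_m = ρ_ice t / u = 0.921 × 2.37 km/0.644 km = 3.39 g/cm³.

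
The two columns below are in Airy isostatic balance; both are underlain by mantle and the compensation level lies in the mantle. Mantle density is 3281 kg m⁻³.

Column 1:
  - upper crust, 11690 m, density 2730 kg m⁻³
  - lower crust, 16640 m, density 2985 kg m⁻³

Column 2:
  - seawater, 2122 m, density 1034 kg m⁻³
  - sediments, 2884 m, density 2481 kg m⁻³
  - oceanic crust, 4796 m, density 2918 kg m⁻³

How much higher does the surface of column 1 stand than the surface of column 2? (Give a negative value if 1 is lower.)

For any compensation level in the mantle, the mantle terms cancel and isostasy reduces to e = (Σt_1 − Σt_2) − (Σ(ρt)_1 − Σ(ρt)_2) / ρ_m.
Σt_1 = 28330 m; Σt_2 = 9802 m; Σ(ρt)_1 = 81584100; Σ(ρt)_2 = 23344080 (in m·kg m⁻³).
e = (28330 − 9802) − (81584100 − 23344080) / 3281 = 777 m.

777 m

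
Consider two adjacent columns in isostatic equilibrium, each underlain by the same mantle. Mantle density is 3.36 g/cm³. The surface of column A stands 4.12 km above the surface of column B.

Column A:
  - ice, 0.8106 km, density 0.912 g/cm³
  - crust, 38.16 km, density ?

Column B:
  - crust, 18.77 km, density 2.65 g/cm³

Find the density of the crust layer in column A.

2.7 g/cm³

Take the compensation level at the base of the deeper column (depth z_c below the surface of column A) and equate Σ ρ_i t_i down to z_c; mantle fills any gap and the z_c terms cancel.
Column A: 0.8106×0.912 + 38.16×ρ + (z_c − 38.9706)×3.36
Column B: 4.12×0 + 18.77×2.65 + (z_c − 4.12 − 18.77)×3.36
The z_c×3.36 term appears on both sides and cancels. Collect the known terms of each column as K = Σ(ρt)_known − 3.36 × (depth of known layers): K_A = 0.7392672 − 3.36×38.9706 = −130.201949; K_B = 49.7405 − 3.36×(4.12 + 18.77) = −27.1699.
Balance: K_A + 38.16×ρ = K_B, so ρ = (K_B − K_A)/38.16 = 103.032/38.16 = 2.7 g/cm³.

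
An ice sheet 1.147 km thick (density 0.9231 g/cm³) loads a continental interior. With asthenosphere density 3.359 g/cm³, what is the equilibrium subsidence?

0.315 km

For local isostatic compensation: the ice load ρ_ice t is balanced by mantle displaced below, ρ_m s.
s = t ρ_ice / ρ_m = 1.147 km × 0.9231/3.359 = 0.315 km.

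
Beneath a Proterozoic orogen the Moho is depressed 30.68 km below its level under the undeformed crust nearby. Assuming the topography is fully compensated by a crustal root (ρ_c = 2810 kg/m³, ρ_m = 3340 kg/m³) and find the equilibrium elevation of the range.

5.79 km

Equating mass per unit area of the two columns: ρ_c h = (ρ_m − ρ_c) r.
h = r (ρ_m − ρ_c) / ρ_c = 30.68 km × (3340 − 2810) / 2810 = 5.79 km.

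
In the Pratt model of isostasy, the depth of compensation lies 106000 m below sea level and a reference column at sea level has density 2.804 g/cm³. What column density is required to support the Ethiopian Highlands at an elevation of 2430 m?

2.74 g/cm³

Pratt balance: ρ_ref D = ρ (D + h).
ρ = ρ_ref D/(D + h) = 2.804 × 106000 m/(106000 m + 2430 m) = 2.74 g/cm³.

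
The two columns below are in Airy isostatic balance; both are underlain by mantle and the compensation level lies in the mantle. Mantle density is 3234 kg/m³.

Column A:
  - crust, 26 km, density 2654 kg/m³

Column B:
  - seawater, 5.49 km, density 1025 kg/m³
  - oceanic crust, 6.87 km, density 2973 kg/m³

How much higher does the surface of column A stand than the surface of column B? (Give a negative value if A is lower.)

For any compensation level in the mantle, the mantle terms cancel and isostasy reduces to e = (Σt_A − Σt_B) − (Σ(ρt)_A − Σ(ρt)_B) / ρ_m.
Σt_A = 26 km; Σt_B = 12.36 km; Σ(ρt)_A = 69004; Σ(ρt)_B = 26051.76 (in km·kg/m³).
e = (26 − 12.36) − (69004 − 26051.76) / 3234 = 0.359 km.

0.359 km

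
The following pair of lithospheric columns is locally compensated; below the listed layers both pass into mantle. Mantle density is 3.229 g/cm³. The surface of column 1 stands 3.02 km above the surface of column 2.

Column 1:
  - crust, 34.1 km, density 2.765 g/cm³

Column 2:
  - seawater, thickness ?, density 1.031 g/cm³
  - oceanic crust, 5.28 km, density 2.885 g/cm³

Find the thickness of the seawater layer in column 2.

Take the compensation level at the base of the deeper column (depth z_c below the surface of column 1) and equate Σ ρ_i t_i down to z_c; mantle fills any gap and the z_c terms cancel.
Column 1: 34.1×2.765 + (z_c − 34.1)×3.229
Column 2: 3.02×0 + x×1.031 + 5.28×2.885 + (z_c − 3.02 − 5.28 − x)×3.229
The z_c×3.229 term appears on both sides and cancels. Collect the known terms of each column as K = Σ(ρt)_known − 3.229 × (depth of known layers): K_1 = 94.2865 − 3.229×34.1 = −15.8224; K_2 = 15.2328 − 3.229×(3.02 + 5.28) = −11.5679.
Balance: K_1 = K_2 − x×(3.229 − 1.031), so x = (K_2 − K_1)/(3.229 − 1.031) = 4.2545/2.198 = 1.94 km.

1.94 km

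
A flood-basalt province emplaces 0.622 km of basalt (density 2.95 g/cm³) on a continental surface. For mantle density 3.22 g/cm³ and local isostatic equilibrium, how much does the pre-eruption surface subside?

0.57 km

Subaerial loading: s = t ρ_load / ρ_m.
s = 0.622 km × 2.95/3.22 = 0.57 km.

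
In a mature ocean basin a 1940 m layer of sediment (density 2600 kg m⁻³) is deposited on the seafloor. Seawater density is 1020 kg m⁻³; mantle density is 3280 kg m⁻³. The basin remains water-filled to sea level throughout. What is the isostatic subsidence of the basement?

1360 m

Submarine loading: the sediment displaces seawater, and the subsidence is in turn flooded, so s (ρ_m − ρ_w) = t (ρ_sed − ρ_w).
s = 1940 m × (2600 − 1020) / (3280 − 1020) = 1360 m.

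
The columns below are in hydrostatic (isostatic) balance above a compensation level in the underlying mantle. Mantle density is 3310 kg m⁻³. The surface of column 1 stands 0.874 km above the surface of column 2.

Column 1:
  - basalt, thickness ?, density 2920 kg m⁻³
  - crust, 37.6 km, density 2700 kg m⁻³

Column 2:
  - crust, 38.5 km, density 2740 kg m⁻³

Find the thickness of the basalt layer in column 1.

Take the compensation level at the base of the deeper column (depth z_c below the surface of column 1) and equate Σ ρ_i t_i down to z_c; mantle fills any gap and the z_c terms cancel.
Column 1: x×2920 + 37.6×2700 + (z_c − 37.6 − x)×3310
Column 2: 0.874×0 + 38.5×2740 + (z_c − 0.874 − 38.5)×3310
The z_c×3310 term appears on both sides and cancels. Collect the known terms of each column as K = Σ(ρt)_known − 3310 × (depth of known layers): K_1 = 101520 − 3310×37.6 = −22936; K_2 = 105490 − 3310×(0.874 + 38.5) = −24837.94.
Balance: K_1 − x×(3310 − 2920) = K_2, so x = (K_1 − K_2)/(3310 − 2920) = 1901.94/390 = 4.88 km.

4.88 km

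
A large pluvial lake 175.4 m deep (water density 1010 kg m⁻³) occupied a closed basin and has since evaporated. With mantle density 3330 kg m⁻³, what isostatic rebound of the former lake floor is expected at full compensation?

u = d ρ_w/ρ_m = 175.4 m × 1010/3330 = 53.2 m.

53.2 m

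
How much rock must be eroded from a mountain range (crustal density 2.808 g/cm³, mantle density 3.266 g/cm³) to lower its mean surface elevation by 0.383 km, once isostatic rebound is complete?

Net drop Δ = e − u = e − e ρ_c/ρ_m = e (ρ_m − ρ_c)/ρ_m.
e = Δ ρ_m/(ρ_m − ρ_c) = 0.383 km × 3.266/0.458 = 2.73 km.

2.73 km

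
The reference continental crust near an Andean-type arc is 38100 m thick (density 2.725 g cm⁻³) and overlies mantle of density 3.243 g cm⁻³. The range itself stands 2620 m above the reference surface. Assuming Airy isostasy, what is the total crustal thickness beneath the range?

Root depth r = h ρ_c / (ρ_m − ρ_c) = 2620 m × 2.725 / 0.518 = 13780 m.
Total thickness = T + h + r = 38100 m + 2620 m + 13780 m = 54500 m.

54500 m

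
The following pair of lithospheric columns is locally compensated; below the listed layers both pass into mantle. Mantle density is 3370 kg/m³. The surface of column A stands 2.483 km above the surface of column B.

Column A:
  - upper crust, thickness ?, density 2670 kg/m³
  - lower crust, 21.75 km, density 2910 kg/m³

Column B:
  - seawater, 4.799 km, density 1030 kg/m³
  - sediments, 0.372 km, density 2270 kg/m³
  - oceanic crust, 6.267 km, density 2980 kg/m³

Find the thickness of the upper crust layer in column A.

17.8 km

Take the compensation level at the base of the deeper column (depth z_c below the surface of column A) and equate Σ ρ_i t_i down to z_c; mantle fills any gap and the z_c terms cancel.
Column A: x×2670 + 21.75×2910 + (z_c − 21.75 − x)×3370
Column B: 2.483×0 + 4.799×1030 + 0.372×2270 + 6.267×2980 + (z_c − 2.483 − 11.438)×3370
The z_c×3370 term appears on both sides and cancels. Collect the known terms of each column as K = Σ(ρt)_known − 3370 × (depth of known layers): K_A = 63292.5 − 3370×21.75 = −10005; K_B = 24463.07 − 3370×(2.483 + 11.438) = −22450.7.
Balance: K_A − x×(3370 − 2670) = K_B, so x = (K_A − K_B)/(3370 − 2670) = 12445.7/700 = 17.8 km.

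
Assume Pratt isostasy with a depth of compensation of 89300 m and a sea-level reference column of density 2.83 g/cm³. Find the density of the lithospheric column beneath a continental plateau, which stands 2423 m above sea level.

Pratt balance: ρ_ref D = ρ (D + h).
ρ = ρ_ref D/(D + h) = 2.83 × 89300 m/(89300 m + 2423 m) = 2.76 g/cm³.

2.76 g/cm³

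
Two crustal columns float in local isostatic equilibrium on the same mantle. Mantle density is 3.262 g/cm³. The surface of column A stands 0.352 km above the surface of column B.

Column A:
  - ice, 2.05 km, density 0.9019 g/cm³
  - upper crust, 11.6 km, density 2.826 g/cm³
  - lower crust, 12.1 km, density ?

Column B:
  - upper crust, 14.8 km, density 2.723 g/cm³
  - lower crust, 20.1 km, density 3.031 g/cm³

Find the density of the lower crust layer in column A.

2.94 g/cm³

Take the compensation level at the base of the deeper column (depth z_c below the surface of column A) and equate Σ ρ_i t_i down to z_c; mantle fills any gap and the z_c terms cancel.
Column A: 2.05×0.9019 + 11.6×2.826 + 12.1×ρ + (z_c − 25.75)×3.262
Column B: 0.352×0 + 14.8×2.723 + 20.1×3.031 + (z_c − 0.352 − 34.9)×3.262
The z_c×3.262 term appears on both sides and cancels. Collect the known terms of each column as K = Σ(ρt)_known − 3.262 × (depth of known layers): K_A = 34.630495 − 3.262×25.75 = −49.366005; K_B = 101.2235 − 3.262×(0.352 + 34.9) = −13.768524.
Balance: K_A + 12.1×ρ = K_B, so ρ = (K_B − K_A)/12.1 = 35.5975/12.1 = 2.94 g/cm³.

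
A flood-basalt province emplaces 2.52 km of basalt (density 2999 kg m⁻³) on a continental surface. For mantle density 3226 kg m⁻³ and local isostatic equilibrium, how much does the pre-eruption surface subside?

Subaerial loading: s = t ρ_load / ρ_m.
s = 2.52 km × 2999/3226 = 2.34 km.

2.34 km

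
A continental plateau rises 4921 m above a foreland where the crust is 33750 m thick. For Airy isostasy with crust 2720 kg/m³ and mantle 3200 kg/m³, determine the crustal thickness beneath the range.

Root depth r = h ρ_c / (ρ_m − ρ_c) = 4921 m × 2720 / 480 = 27890 m.
Total thickness = T + h + r = 33750 m + 4921 m + 27890 m = 66600 m.

66600 m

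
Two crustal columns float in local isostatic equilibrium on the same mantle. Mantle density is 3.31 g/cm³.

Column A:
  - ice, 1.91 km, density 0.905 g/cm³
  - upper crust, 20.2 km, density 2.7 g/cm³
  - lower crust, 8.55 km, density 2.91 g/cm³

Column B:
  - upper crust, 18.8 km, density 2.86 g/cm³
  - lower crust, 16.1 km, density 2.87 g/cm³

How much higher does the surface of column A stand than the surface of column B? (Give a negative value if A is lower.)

1.45 km

For any compensation level in the mantle, the mantle terms cancel and isostasy reduces to e = (Σt_A − Σt_B) − (Σ(ρt)_A − Σ(ρt)_B) / ρ_m.
Σt_A = 30.66 km; Σt_B = 34.9 km; Σ(ρt)_A = 81.14905; Σ(ρt)_B = 99.975 (in km·g/cm³).
e = (30.66 − 34.9) − (81.14905 − 99.975) / 3.31 = 1.45 km.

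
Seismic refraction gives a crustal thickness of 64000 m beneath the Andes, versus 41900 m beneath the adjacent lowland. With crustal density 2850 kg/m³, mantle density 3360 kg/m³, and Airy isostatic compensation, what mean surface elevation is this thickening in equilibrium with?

3350 m

Excess crust Δ = 64000 m − 41900 m = 22100 m, split between elevation h and root r with h + r = Δ.
Airy balance ρ_c h = (ρ_m − ρ_c) r gives r = h ρ_c/(ρ_m − ρ_c), so h (1 + ρ_c/(ρ_m − ρ_c)) = Δ, i.e. h = Δ (ρ_m − ρ_c)/ρ_m.
h = 22100 m × 510/3360 = 3350 m.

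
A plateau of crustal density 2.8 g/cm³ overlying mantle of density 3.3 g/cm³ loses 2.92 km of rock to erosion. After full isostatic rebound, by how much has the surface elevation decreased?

0.442 km

Rebound u = e ρ_c/ρ_m = 2.92 km × 2.8/3.3 = 2.478 km.
Net surface drop = e − u = 2.92 km − 2.478 km = e (ρ_m − ρ_c)/ρ_m = 0.442 km.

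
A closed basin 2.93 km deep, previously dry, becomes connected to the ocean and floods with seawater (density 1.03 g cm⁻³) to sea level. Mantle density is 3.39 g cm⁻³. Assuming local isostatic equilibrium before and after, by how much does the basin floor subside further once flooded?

After flooding the water column is d + s deep. Its weight must equal the weight of mantle displaced by the extra subsidence s: (d + s) ρ_w = s ρ_m.
s = d ρ_w / (ρ_m − ρ_w) = 2.93 km × 1.03/(3.39 − 1.03) = 1.28 km.

1.28 km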